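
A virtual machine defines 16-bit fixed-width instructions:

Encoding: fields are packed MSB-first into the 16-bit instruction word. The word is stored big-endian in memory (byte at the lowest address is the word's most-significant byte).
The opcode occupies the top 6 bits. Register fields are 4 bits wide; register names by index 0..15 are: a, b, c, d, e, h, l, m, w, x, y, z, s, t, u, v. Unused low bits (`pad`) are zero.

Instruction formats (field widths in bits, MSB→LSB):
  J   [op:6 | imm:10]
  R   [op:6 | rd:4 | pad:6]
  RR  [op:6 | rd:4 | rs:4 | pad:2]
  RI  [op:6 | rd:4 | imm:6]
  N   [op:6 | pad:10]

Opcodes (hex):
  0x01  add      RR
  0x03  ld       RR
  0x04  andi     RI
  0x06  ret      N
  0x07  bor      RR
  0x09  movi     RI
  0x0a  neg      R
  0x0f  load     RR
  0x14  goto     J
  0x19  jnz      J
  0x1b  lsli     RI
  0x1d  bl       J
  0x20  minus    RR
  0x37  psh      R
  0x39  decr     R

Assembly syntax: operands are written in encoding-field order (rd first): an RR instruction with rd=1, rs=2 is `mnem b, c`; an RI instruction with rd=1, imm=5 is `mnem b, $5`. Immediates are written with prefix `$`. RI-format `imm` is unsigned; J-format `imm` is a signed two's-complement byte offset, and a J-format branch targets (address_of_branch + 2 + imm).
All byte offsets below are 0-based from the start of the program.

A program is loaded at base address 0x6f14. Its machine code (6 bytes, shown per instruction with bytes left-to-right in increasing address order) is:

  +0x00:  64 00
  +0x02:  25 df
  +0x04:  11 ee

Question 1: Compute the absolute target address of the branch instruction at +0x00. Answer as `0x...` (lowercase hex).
0x6f16

@+00  big-endian(64 00) = 0x6400
  top 6b → 0x19 → jnz [J]
  imm: (w>>0)&0x3ff=0x0 → $0
  target = base 0x6f14 + off 0x00 + 2 + imm 0 = 0x6f16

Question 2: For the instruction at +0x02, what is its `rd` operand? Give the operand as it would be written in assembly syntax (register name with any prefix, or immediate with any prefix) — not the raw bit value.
m

off 0x02: read 25 df as big → 0x25df
  top 6b → 0x9 → movi [RI]
  [9:6] rd=7 = m
  [5:0] imm=31 = $31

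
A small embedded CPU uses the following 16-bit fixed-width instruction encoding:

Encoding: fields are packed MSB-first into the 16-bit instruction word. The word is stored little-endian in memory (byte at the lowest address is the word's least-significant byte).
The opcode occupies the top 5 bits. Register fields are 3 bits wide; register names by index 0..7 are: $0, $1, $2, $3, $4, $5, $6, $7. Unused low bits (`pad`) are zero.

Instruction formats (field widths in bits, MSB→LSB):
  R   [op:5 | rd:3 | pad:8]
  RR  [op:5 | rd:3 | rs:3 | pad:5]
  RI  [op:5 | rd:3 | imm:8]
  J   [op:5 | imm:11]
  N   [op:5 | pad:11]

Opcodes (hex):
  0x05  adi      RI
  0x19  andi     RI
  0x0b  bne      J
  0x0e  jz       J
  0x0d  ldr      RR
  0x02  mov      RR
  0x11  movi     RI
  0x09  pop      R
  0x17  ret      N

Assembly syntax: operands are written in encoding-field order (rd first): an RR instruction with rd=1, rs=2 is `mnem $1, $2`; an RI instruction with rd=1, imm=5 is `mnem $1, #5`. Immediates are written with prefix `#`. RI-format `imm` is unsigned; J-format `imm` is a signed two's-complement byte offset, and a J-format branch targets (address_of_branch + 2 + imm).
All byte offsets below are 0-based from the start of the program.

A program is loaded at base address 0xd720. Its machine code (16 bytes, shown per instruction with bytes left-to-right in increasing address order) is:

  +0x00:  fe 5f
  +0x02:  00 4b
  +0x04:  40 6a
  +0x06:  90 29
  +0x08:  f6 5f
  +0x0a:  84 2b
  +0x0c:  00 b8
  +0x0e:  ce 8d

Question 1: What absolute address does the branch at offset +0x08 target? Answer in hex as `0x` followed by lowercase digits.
0xd720

off 0x08: read f6 5f as little → 0x5ff6
  op=0x5ff6>>11=0xb ⇒ bne (J)
  imm: (w>>0)&0x7ff=0x7f6 (s11→-10) → #-10
  target = base 0xd720 + off 0x08 + 2 + imm -10 = 0xd720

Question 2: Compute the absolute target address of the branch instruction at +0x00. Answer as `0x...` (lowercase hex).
0xd720

off 0x00: read fe 5f as little → 0x5ffe
  top 5b → 0xb → bne [J]
  [10:0] imm=2046 (s11→-2) = #-2
  target = base 0xd720 + off 0x00 + 2 + imm -2 = 0xd720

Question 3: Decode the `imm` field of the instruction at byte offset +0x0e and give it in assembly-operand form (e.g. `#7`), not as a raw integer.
off 0x0e: read ce 8d as little → 0x8dce
  op=0x8dce>>11=0x11 ⇒ movi (RI)
  rd: (w>>8)&0x7=0x5 → $5
  imm: (w>>0)&0xff=0xce → #206

#206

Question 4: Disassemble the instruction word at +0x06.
+0x06: 90 29 ⇒ word 0x2990 (little)
  op=0x2990>>11=0x5 ⇒ adi (RI)
  rd@[10:8]=0x1 ⇒ $1
  imm@[7:0]=0x90 ⇒ #144

adi $1, #144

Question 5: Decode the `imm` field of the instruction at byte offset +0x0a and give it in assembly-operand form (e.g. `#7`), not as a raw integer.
[0a] 84 2b → 0x2b84
  top 5b → 0x5 → adi [RI]
  rd@[10:8]=0x3 ⇒ $3
  imm@[7:0]=0x84 ⇒ #132

#132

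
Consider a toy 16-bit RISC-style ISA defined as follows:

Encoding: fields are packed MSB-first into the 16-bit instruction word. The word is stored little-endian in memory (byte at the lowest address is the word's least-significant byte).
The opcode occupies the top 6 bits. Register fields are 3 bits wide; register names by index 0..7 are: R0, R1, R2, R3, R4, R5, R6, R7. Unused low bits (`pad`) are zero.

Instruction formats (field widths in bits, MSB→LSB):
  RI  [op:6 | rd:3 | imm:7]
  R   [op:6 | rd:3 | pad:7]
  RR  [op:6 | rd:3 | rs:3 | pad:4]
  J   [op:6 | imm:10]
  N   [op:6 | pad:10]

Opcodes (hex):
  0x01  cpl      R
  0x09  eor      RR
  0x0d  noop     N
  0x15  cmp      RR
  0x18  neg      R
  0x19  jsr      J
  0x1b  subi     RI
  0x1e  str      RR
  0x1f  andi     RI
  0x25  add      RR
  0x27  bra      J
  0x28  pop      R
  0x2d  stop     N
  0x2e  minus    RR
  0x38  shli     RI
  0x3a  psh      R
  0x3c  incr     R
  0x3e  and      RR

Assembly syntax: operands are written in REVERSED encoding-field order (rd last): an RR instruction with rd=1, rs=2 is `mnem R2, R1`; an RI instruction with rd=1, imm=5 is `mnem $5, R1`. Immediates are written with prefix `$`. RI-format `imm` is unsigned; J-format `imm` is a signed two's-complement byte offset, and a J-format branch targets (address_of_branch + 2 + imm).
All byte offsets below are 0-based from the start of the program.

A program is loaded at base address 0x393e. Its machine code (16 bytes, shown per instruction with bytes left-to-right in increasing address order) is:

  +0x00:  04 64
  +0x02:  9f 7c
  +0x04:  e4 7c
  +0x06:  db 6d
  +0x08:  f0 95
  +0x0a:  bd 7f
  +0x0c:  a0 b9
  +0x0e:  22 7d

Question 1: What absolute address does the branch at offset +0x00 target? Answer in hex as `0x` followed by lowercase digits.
0x3944

+0x00: 04 64 ⇒ word 0x6404 (little)
  opcode bits[15:10]=0x19: jsr/J
  imm: (w>>0)&0x3ff=0x4 → $4
  target = base 0x393e + off 0x00 + 2 + imm 4 = 0x3944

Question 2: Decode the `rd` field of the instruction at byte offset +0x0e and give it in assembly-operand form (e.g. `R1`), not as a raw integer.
+0x0e: 22 7d ⇒ word 0x7d22 (little)
  op=0x7d22>>10=0x1f ⇒ andi (RI)
  rd@[9:7]=0x2 ⇒ R2
  imm@[6:0]=0x22 ⇒ $34

R2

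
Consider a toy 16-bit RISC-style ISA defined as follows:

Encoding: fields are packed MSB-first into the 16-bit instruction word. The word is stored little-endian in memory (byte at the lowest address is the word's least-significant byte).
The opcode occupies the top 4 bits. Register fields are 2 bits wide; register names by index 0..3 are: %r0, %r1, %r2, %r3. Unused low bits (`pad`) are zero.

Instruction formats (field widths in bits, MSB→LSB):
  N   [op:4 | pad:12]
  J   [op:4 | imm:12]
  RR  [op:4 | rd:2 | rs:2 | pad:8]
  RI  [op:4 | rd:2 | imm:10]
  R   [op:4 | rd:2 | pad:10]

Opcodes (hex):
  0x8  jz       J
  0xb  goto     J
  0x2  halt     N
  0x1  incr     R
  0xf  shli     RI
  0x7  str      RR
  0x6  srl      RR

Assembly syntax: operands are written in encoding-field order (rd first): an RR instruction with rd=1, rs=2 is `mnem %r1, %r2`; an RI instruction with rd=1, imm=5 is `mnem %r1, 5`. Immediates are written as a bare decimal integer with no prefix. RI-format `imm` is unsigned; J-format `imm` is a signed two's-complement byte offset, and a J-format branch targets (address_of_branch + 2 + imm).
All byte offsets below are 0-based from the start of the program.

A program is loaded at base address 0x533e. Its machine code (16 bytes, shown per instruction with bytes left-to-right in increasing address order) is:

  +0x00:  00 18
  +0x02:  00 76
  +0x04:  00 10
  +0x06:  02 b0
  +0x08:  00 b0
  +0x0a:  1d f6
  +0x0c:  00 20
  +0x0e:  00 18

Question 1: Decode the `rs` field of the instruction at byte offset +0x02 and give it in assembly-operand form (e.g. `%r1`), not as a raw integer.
[02] 00 76 → 0x7600
  top 4b → 0x7 → str [RR]
  rd: (w>>10)&0x3=0x1 → %r1
  rs: (w>>8)&0x3=0x2 → %r2

%r2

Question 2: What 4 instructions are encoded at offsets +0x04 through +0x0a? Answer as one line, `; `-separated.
incr %r0; goto 2; goto 0; shli %r1, 541

@+04  little-endian(00 10) = 0x1000
  op=0x1000>>12=0x1 ⇒ incr (R)
  [11:10] rd=0 = %r0
@+06  little-endian(02 b0) = 0xb002
  op=0xb002>>12=0xb ⇒ goto (J)
  [11:0] imm=2 = 2
@+08  little-endian(00 b0) = 0xb000
  op=0xb000>>12=0xb ⇒ goto (J)
  [11:0] imm=0 = 0
@+0a  little-endian(1d f6) = 0xf61d
  op=0xf61d>>12=0xf ⇒ shli (RI)
  [11:10] rd=1 = %r1
  [9:0] imm=541 = 541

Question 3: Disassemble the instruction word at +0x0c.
halt

[0c] 00 20 → 0x2000
  opcode bits[15:12]=0x2: halt/N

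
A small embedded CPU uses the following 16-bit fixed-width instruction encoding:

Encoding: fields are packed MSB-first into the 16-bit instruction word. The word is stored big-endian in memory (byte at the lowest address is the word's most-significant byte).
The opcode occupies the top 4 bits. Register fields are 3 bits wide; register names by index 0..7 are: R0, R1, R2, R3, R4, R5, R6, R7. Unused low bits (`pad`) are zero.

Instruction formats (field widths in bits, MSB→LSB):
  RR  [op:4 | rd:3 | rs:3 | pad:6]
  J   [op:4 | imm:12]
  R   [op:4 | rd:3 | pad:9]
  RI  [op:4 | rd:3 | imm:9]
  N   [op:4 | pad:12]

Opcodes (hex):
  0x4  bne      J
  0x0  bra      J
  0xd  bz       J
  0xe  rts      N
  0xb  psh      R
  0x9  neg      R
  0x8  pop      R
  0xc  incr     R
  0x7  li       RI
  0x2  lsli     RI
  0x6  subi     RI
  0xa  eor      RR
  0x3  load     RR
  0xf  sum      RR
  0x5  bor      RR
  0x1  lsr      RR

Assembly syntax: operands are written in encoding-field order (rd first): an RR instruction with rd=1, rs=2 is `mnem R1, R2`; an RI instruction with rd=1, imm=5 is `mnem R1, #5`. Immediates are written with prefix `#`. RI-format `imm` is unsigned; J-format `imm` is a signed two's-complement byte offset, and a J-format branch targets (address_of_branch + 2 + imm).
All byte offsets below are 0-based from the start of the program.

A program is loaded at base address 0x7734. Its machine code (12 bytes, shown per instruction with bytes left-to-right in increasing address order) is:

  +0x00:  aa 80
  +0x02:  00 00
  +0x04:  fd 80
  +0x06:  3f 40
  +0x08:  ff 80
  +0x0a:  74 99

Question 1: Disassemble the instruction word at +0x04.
+0x04: fd 80 ⇒ word 0xfd80 (big)
  top 4b → 0xf → sum [RR]
  rd: (w>>9)&0x7=0x6 → R6
  rs: (w>>6)&0x7=0x6 → R6

sum R6, R6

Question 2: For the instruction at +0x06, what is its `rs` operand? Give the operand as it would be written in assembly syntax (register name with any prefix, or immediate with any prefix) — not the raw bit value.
R5

[06] 3f 40 → 0x3f40
  opcode bits[15:12]=0x3: load/RR
  rd: (w>>9)&0x7=0x7 → R7
  rs: (w>>6)&0x7=0x5 → R5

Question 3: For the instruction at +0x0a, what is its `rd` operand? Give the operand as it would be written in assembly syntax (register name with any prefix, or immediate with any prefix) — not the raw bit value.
@+0a  big-endian(74 99) = 0x7499
  op=0x7499>>12=0x7 ⇒ li (RI)
  rd: (w>>9)&0x7=0x2 → R2
  imm: (w>>0)&0x1ff=0x99 → #153

R2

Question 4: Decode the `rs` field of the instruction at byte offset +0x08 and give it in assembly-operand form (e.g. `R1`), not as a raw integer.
R6

[08] ff 80 → 0xff80
  top 4b → 0xf → sum [RR]
  rd: (w>>9)&0x7=0x7 → R7
  rs: (w>>6)&0x7=0x6 → R6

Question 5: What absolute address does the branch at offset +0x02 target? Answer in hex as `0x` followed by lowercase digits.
@+02  big-endian(00 00) = 0x0000
  op=0x0000>>12=0x0 ⇒ bra (J)
  imm@[11:0]=0x0 ⇒ #0
  target = base 0x7734 + off 0x02 + 2 + imm 0 = 0x7738

0x7738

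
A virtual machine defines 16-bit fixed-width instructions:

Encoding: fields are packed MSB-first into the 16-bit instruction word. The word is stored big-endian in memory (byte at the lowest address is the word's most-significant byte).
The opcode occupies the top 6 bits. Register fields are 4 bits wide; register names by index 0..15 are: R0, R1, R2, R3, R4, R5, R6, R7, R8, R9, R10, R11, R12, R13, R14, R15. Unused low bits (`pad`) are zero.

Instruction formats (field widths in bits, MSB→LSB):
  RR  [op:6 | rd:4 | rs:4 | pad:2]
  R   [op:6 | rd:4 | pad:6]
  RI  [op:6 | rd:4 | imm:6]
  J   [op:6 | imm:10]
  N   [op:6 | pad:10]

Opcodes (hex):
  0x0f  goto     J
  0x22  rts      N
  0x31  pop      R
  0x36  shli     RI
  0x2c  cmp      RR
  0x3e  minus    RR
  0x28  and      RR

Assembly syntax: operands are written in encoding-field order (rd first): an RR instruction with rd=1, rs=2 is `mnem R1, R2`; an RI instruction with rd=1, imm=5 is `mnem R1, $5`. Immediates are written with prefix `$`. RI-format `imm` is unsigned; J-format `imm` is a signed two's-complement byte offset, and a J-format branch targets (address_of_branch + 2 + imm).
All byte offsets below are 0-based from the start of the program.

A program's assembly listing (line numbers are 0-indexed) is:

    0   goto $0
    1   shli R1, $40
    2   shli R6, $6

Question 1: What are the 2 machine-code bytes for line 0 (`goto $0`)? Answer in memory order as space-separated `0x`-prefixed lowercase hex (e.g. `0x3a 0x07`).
0. goto fields op=0xf:6|imm=0:10 → word 3c00h → 3c 00

0x3c 0x00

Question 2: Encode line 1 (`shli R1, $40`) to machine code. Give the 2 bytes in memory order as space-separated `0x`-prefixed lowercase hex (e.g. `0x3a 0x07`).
1. shli fields op=0x36:6|rd=1:4|imm=40:6 → word d868h → d8 68

0xd8 0x68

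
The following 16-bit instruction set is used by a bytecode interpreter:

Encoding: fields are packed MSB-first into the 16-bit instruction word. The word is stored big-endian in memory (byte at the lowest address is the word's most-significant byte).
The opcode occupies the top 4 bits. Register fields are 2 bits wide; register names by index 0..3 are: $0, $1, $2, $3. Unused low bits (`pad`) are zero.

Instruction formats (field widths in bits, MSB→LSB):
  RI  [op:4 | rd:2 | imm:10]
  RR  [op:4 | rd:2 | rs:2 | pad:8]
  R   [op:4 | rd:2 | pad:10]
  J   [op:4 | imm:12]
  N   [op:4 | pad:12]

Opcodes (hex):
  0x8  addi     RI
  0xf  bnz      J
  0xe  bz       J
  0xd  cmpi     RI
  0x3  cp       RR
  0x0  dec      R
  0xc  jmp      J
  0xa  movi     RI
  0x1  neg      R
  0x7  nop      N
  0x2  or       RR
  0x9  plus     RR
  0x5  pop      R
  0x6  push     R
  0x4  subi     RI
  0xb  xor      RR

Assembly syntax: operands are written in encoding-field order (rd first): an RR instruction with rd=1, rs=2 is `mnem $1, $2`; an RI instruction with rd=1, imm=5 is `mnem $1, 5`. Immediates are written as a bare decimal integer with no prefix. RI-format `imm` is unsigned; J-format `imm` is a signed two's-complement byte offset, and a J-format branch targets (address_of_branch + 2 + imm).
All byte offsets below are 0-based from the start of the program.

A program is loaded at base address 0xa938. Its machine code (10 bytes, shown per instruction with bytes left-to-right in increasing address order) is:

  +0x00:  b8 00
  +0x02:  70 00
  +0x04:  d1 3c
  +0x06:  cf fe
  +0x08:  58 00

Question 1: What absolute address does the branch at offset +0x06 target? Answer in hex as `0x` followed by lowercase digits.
off 0x06: read cf fe as big → 0xcffe
  top 4b → 0xc → jmp [J]
  imm@[11:0]=0xffe (s12→-2) ⇒ -2
  target = base 0xa938 + off 0x06 + 2 + imm -2 = 0xa93e

0xa93e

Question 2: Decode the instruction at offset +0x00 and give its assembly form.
xor $2, $0

[00] b8 00 → 0xb800
  op=0xb800>>12=0xb ⇒ xor (RR)
  rd@[11:10]=0x2 ⇒ $2
  rs@[9:8]=0x0 ⇒ $0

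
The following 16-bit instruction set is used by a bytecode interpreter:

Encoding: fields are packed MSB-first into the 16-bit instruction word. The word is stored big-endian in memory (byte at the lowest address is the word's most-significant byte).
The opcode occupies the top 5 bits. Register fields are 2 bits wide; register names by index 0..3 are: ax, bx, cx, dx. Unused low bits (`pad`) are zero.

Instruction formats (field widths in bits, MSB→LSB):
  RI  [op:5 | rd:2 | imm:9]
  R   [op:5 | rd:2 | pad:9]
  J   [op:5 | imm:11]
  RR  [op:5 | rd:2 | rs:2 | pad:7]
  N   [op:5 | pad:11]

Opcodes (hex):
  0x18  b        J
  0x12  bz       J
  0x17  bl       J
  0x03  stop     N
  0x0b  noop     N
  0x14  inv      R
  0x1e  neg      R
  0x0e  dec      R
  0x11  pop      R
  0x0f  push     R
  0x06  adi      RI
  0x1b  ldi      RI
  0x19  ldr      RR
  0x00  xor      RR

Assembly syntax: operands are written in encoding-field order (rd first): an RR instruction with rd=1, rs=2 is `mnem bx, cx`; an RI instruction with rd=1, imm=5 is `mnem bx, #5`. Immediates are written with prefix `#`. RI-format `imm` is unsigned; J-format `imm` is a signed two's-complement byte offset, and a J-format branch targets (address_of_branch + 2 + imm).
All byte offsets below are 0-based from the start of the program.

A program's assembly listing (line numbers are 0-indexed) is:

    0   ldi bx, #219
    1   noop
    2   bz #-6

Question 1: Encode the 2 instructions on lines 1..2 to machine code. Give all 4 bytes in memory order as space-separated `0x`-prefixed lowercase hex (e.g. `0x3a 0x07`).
0x58 0x00 0x97 0xfa

L1: noop op=0xb:5|pad=0:11 ⇒ 0x5800 ⇒ big 58 00
L2: bz op=0x12:5|imm=-6:11 ⇒ 0x97fa ⇒ big 97 fa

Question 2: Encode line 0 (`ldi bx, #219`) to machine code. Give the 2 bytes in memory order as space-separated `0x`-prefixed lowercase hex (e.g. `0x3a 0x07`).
L0: ldi op=0x1b:5|rd=1:2|imm=219:9 ⇒ 0xdadb ⇒ big da db

0xda 0xdb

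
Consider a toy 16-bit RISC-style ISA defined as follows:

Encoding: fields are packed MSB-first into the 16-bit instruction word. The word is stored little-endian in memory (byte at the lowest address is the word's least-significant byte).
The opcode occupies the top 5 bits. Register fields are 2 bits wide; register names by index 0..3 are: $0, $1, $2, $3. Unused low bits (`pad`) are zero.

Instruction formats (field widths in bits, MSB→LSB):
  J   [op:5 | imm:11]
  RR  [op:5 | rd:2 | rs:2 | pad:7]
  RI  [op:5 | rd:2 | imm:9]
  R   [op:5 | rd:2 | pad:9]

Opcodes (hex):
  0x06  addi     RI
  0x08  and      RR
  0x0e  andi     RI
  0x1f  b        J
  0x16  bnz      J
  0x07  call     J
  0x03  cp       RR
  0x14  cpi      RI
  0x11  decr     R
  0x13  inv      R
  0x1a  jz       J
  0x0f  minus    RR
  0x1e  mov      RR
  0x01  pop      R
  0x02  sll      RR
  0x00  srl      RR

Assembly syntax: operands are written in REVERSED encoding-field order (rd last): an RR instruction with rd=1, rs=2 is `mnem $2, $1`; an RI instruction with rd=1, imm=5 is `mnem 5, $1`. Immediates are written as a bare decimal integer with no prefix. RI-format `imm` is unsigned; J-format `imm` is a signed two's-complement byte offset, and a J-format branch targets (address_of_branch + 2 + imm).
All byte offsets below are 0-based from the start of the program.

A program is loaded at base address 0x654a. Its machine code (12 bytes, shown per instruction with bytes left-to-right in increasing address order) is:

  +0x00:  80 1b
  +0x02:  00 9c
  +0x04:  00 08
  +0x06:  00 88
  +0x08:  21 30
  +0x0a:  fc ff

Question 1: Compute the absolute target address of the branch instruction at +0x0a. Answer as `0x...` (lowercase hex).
0x6552

+0x0a: fc ff ⇒ word 0xfffc (little)
  opcode bits[15:11]=0x1f: b/J
  imm: (w>>0)&0x7ff=0x7fc (s11→-4) → -4
  target = base 0x654a + off 0x0a + 2 + imm -4 = 0x6552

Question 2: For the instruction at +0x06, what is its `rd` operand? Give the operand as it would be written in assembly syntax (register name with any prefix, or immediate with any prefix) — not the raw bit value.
[06] 00 88 → 0x8800
  op=0x8800>>11=0x11 ⇒ decr (R)
  [10:9] rd=0 = $0

$0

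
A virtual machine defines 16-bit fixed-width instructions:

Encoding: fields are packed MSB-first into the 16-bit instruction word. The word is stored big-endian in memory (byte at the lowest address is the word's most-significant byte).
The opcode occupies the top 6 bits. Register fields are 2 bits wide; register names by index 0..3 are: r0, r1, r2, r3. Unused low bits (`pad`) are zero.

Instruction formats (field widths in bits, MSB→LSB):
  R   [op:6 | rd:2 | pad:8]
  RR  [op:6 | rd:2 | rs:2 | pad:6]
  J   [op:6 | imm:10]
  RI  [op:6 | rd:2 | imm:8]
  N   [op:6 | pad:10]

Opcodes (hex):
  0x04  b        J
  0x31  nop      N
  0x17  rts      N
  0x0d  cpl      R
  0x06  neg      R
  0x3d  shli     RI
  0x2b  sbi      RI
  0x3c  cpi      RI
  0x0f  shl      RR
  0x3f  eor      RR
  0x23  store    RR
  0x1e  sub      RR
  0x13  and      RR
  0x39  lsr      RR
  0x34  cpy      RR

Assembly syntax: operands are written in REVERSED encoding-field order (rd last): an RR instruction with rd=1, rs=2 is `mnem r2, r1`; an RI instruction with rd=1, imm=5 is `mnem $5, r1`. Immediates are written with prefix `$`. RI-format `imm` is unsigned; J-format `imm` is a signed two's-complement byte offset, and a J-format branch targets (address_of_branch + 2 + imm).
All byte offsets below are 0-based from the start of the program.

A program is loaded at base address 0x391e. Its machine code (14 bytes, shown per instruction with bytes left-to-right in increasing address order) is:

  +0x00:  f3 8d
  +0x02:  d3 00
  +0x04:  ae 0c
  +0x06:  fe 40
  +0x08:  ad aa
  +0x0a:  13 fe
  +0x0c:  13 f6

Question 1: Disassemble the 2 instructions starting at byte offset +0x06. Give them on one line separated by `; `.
@+06  big-endian(fe 40) = 0xfe40
  top 6b → 0x3f → eor [RR]
  rd@[9:8]=0x2 ⇒ r2
  rs@[7:6]=0x1 ⇒ r1
@+08  big-endian(ad aa) = 0xadaa
  top 6b → 0x2b → sbi [RI]
  rd@[9:8]=0x1 ⇒ r1
  imm@[7:0]=0xaa ⇒ $170

eor r1, r2; sbi $170, r1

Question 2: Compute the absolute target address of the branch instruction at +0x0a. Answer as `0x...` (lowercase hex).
0x3928

off 0x0a: read 13 fe as big → 0x13fe
  top 6b → 0x4 → b [J]
  imm@[9:0]=0x3fe (s10→-2) ⇒ $-2
  target = base 0x391e + off 0x0a + 2 + imm -2 = 0x3928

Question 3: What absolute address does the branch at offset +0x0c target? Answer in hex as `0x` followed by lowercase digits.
[0c] 13 f6 → 0x13f6
  top 6b → 0x4 → b [J]
  imm: (w>>0)&0x3ff=0x3f6 (s10→-10) → $-10
  target = base 0x391e + off 0x0c + 2 + imm -10 = 0x3922

0x3922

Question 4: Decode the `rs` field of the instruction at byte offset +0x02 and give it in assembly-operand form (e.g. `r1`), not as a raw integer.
off 0x02: read d3 00 as big → 0xd300
  opcode bits[15:10]=0x34: cpy/RR
  rd@[9:8]=0x3 ⇒ r3
  rs@[7:6]=0x0 ⇒ r0

r0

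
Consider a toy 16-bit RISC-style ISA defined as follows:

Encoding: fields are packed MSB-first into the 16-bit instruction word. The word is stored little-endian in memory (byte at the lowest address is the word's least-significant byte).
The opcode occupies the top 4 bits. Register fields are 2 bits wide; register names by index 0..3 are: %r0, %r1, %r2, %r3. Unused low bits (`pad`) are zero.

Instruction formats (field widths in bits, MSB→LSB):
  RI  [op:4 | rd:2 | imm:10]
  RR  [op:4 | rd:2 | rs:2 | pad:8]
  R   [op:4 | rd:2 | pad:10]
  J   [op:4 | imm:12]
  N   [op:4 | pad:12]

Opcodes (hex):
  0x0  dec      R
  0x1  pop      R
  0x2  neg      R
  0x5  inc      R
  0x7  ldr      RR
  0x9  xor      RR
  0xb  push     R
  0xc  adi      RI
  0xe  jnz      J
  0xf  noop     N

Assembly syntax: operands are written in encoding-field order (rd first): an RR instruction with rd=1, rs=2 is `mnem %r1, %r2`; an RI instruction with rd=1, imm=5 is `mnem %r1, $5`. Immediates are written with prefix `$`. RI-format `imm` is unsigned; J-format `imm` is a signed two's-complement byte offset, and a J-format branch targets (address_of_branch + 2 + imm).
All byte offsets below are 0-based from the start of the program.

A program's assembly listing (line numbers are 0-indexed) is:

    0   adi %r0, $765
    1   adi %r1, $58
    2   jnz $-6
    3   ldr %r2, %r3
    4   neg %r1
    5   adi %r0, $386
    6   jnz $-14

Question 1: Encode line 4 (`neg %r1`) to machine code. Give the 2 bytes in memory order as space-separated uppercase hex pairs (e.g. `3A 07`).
line 4 (neg): pack op=0x2:4|rd=1:2|pad=0:10 = 0x2400; little→ 00 24

00 24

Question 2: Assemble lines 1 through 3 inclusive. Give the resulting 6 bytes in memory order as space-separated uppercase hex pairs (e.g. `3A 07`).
3A C4 FA EF 00 7B

L1: adi op=0xc:4|rd=1:2|imm=58:10 ⇒ 0xc43a ⇒ little 3a c4
L2: jnz op=0xe:4|imm=-6:12 ⇒ 0xeffa ⇒ little fa ef
L3: ldr op=0x7:4|rd=2:2|rs=3:2|pad=0:8 ⇒ 0x7b00 ⇒ little 00 7b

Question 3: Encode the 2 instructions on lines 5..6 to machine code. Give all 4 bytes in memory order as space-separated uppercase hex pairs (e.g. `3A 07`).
82 C1 F2 EF

5. adi fields op=0xc:4|rd=0:2|imm=386:10 → word c182h → 82 c1
6. jnz fields op=0xe:4|imm=-14:12 → word eff2h → f2 ef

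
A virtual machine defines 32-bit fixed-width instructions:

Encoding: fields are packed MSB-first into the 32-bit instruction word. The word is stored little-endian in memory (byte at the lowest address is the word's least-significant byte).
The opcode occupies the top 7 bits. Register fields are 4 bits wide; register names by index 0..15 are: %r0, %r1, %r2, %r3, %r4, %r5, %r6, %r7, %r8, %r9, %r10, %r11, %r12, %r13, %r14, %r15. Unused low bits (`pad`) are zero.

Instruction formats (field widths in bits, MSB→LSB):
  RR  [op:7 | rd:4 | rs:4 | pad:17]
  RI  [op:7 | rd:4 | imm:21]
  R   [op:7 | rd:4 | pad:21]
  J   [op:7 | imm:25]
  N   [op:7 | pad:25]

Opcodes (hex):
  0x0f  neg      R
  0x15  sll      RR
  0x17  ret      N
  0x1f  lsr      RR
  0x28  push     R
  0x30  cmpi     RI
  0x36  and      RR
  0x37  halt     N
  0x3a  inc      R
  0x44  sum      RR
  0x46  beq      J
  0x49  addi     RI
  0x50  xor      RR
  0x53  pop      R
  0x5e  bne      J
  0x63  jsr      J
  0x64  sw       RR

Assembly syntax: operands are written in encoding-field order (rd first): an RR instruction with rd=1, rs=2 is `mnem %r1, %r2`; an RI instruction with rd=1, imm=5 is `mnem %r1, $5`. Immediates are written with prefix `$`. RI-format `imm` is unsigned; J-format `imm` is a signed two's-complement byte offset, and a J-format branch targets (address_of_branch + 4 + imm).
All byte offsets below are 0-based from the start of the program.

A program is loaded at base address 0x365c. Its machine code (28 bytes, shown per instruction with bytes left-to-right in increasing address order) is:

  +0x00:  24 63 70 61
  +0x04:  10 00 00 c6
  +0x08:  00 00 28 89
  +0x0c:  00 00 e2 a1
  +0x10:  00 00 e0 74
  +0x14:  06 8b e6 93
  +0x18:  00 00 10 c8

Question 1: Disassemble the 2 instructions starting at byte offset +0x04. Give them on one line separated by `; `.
[04] 10 00 00 c6 → 0xc6000010
  opcode bits[31:25]=0x63: jsr/J
  imm@[24:0]=0x10 ⇒ $16
[08] 00 00 28 89 → 0x89280000
  opcode bits[31:25]=0x44: sum/RR
  rd@[24:21]=0x9 ⇒ %r9
  rs@[20:17]=0x4 ⇒ %r4

jsr $16; sum %r9, %r4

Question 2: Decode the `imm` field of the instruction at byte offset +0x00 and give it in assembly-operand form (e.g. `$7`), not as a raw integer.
$1073956

[00] 24 63 70 61 → 0x61706324
  op=0x61706324>>25=0x30 ⇒ cmpi (RI)
  rd: (w>>21)&0xf=0xb → %r11
  imm: (w>>0)&0x1fffff=0x106324 → $1073956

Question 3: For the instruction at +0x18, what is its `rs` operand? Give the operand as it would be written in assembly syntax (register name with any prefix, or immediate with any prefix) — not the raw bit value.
%r8

off 0x18: read 00 00 10 c8 as little → 0xc8100000
  top 7b → 0x64 → sw [RR]
  rd@[24:21]=0x0 ⇒ %r0
  rs@[20:17]=0x8 ⇒ %r8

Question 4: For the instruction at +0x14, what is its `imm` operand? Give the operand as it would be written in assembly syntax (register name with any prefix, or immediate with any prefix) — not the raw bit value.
off 0x14: read 06 8b e6 93 as little → 0x93e68b06
  op=0x93e68b06>>25=0x49 ⇒ addi (RI)
  [24:21] rd=15 = %r15
  [20:0] imm=428806 = $428806

$428806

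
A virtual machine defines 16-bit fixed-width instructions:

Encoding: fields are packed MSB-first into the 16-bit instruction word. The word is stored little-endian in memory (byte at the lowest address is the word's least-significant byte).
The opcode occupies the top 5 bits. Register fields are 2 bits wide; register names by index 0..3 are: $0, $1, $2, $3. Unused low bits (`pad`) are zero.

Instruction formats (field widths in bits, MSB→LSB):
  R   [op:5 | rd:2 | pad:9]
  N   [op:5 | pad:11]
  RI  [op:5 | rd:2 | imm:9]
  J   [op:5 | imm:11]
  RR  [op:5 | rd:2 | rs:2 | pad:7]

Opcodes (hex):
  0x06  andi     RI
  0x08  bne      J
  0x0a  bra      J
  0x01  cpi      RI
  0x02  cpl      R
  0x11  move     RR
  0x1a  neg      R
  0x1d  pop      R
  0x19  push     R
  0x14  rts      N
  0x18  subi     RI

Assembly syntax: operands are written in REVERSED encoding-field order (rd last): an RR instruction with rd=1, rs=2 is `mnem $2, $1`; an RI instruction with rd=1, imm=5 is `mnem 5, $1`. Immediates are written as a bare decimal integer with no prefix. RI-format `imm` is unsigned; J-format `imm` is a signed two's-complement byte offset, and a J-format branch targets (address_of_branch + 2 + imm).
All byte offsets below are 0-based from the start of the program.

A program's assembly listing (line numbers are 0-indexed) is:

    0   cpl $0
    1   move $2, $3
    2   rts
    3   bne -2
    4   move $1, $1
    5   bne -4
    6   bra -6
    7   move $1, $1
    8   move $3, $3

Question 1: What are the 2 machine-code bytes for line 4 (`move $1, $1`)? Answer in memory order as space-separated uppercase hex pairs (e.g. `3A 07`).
80 8A

4. move fields op=0x11:5|rd=1:2|rs=1:2|pad=0:7 → word 8a80h → 80 8a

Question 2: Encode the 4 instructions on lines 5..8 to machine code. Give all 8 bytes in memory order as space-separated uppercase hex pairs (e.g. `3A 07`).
FC 47 FA 57 80 8A 80 8F

5. bne fields op=0x8:5|imm=-4:11 → word 47fch → fc 47
6. bra fields op=0xa:5|imm=-6:11 → word 57fah → fa 57
7. move fields op=0x11:5|rd=1:2|rs=1:2|pad=0:7 → word 8a80h → 80 8a
8. move fields op=0x11:5|rd=3:2|rs=3:2|pad=0:7 → word 8f80h → 80 8f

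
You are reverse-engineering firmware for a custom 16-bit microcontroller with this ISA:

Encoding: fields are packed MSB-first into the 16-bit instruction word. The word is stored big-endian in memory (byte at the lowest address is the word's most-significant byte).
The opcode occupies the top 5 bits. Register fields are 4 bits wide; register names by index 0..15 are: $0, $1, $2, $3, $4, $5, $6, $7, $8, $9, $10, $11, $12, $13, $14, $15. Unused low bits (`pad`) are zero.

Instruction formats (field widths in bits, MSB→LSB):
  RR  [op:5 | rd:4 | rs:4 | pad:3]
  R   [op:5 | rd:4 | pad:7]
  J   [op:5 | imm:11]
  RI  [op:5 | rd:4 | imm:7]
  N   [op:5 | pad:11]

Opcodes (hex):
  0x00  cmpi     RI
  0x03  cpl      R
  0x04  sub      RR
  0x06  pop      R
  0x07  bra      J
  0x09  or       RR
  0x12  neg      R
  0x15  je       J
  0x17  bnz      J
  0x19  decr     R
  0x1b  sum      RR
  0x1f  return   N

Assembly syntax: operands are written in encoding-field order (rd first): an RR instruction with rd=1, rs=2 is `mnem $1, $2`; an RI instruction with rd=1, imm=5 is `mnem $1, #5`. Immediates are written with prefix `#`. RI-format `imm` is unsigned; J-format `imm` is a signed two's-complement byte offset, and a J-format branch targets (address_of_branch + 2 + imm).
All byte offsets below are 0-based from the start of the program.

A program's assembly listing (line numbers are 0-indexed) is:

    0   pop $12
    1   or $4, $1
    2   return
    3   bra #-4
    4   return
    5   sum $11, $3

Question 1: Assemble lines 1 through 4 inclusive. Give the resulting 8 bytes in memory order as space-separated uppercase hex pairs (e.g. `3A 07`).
4A 08 F8 00 3F FC F8 00

1. or fields op=0x9:5|rd=4:4|rs=1:4|pad=0:3 → word 4a08h → 4a 08
2. return fields op=0x1f:5|pad=0:11 → word f800h → f8 00
3. bra fields op=0x7:5|imm=-4:11 → word 3ffch → 3f fc
4. return fields op=0x1f:5|pad=0:11 → word f800h → f8 00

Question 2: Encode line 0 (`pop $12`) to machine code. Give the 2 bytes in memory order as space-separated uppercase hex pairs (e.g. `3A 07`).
36 00

0. pop fields op=0x6:5|rd=12:4|pad=0:7 → word 3600h → 36 00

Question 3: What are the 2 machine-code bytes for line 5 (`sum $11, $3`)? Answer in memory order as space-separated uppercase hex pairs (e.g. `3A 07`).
L5: sum op=0x1b:5|rd=11:4|rs=3:4|pad=0:3 ⇒ 0xdd98 ⇒ big dd 98

DD 98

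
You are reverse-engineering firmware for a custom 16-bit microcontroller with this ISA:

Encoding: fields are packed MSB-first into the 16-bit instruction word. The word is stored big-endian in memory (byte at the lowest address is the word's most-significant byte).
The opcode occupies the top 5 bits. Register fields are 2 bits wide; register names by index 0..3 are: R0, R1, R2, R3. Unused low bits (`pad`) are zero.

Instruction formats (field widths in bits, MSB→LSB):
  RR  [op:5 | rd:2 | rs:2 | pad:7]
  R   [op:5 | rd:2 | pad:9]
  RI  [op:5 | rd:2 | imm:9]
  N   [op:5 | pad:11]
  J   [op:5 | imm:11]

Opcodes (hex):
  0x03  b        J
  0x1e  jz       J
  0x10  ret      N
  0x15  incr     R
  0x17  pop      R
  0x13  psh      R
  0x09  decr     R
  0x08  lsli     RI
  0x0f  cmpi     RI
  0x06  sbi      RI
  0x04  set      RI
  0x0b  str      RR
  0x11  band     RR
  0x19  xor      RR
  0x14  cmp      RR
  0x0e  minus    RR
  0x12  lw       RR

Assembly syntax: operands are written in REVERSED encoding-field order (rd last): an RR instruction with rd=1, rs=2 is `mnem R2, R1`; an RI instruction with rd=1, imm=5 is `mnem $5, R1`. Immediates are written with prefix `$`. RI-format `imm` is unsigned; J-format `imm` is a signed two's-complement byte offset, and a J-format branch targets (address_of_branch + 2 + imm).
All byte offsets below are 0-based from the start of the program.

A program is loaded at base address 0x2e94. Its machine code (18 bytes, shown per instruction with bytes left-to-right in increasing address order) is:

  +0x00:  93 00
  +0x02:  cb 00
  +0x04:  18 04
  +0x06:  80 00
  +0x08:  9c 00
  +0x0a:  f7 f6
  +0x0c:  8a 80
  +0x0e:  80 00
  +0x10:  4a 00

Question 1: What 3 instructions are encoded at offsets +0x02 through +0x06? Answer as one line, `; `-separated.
xor R2, R1; b $4; ret

@+02  big-endian(cb 00) = 0xcb00
  op=0xcb00>>11=0x19 ⇒ xor (RR)
  [10:9] rd=1 = R1
  [8:7] rs=2 = R2
@+04  big-endian(18 04) = 0x1804
  op=0x1804>>11=0x3 ⇒ b (J)
  [10:0] imm=4 = $4
@+06  big-endian(80 00) = 0x8000
  op=0x8000>>11=0x10 ⇒ ret (N)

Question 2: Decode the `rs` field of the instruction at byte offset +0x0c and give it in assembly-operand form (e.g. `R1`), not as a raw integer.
@+0c  big-endian(8a 80) = 0x8a80
  op=0x8a80>>11=0x11 ⇒ band (RR)
  rd@[10:9]=0x1 ⇒ R1
  rs@[8:7]=0x1 ⇒ R1

R1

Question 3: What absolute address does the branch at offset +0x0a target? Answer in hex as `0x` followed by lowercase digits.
+0x0a: f7 f6 ⇒ word 0xf7f6 (big)
  top 5b → 0x1e → jz [J]
  imm: (w>>0)&0x7ff=0x7f6 (s11→-10) → $-10
  target = base 0x2e94 + off 0x0a + 2 + imm -10 = 0x2e96

0x2e96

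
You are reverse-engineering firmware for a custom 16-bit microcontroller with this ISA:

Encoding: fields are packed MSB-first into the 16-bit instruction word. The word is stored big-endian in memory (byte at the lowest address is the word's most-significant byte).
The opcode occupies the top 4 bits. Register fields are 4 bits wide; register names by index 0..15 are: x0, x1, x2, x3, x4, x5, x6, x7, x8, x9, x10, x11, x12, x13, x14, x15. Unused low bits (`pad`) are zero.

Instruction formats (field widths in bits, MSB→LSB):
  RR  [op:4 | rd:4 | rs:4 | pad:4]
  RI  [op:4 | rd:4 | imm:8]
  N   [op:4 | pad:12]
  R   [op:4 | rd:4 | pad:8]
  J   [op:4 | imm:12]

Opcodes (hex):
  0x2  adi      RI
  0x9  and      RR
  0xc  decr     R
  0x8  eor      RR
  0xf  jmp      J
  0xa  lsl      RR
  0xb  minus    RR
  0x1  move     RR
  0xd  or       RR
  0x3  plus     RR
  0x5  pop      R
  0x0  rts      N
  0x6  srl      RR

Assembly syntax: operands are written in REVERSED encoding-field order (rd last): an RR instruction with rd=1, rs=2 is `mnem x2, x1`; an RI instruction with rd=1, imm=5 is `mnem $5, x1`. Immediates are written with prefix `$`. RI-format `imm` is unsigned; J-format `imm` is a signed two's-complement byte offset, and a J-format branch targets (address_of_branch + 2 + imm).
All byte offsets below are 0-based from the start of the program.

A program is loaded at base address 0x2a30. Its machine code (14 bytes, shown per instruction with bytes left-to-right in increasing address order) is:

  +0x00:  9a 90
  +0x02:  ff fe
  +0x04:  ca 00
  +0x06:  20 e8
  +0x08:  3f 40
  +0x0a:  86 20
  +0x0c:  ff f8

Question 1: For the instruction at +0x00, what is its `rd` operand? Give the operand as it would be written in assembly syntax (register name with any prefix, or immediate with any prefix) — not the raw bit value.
x10

+0x00: 9a 90 ⇒ word 0x9a90 (big)
  top 4b → 0x9 → and [RR]
  rd: (w>>8)&0xf=0xa → x10
  rs: (w>>4)&0xf=0x9 → x9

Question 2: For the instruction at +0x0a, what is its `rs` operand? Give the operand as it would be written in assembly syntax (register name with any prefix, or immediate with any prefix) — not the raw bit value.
off 0x0a: read 86 20 as big → 0x8620
  opcode bits[15:12]=0x8: eor/RR
  [11:8] rd=6 = x6
  [7:4] rs=2 = x2

x2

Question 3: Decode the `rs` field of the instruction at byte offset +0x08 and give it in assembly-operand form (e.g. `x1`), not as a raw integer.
off 0x08: read 3f 40 as big → 0x3f40
  top 4b → 0x3 → plus [RR]
  [11:8] rd=15 = x15
  [7:4] rs=4 = x4

x4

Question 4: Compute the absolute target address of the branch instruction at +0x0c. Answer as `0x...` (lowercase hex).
0x2a36

off 0x0c: read ff f8 as big → 0xfff8
  op=0xfff8>>12=0xf ⇒ jmp (J)
  imm@[11:0]=0xff8 (s12→-8) ⇒ $-8
  target = base 0x2a30 + off 0x0c + 2 + imm -8 = 0x2a36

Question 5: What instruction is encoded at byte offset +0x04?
decr x10

off 0x04: read ca 00 as big → 0xca00
  op=0xca00>>12=0xc ⇒ decr (R)
  rd: (w>>8)&0xf=0xa → x10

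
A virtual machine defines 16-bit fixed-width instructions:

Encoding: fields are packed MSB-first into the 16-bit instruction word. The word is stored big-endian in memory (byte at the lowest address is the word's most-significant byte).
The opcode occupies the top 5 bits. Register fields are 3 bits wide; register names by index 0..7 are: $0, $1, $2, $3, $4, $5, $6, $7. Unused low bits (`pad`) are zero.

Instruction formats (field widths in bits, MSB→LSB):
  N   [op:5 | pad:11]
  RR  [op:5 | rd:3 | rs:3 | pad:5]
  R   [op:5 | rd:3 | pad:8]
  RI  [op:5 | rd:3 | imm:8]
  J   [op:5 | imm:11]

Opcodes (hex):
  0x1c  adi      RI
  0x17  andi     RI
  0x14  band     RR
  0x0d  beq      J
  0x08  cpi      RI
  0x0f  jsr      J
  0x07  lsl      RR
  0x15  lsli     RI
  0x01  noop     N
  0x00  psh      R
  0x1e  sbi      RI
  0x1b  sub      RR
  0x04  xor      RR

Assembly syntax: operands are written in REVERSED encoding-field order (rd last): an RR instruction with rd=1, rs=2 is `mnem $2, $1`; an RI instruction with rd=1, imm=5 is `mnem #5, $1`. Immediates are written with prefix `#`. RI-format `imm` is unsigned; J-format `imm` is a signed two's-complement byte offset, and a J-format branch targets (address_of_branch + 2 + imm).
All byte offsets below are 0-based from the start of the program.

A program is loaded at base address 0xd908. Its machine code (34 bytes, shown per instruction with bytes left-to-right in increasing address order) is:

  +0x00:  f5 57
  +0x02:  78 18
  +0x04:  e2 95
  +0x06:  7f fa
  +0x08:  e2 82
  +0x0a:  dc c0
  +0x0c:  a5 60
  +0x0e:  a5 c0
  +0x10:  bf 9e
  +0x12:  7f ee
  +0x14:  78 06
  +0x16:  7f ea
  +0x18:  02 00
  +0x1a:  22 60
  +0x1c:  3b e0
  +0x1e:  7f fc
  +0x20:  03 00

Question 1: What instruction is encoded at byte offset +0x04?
adi #149, $2

+0x04: e2 95 ⇒ word 0xe295 (big)
  opcode bits[15:11]=0x1c: adi/RI
  rd: (w>>8)&0x7=0x2 → $2
  imm: (w>>0)&0xff=0x95 → #149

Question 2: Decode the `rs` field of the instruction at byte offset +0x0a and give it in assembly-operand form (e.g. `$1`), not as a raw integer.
$6

[0a] dc c0 → 0xdcc0
  op=0xdcc0>>11=0x1b ⇒ sub (RR)
  rd@[10:8]=0x4 ⇒ $4
  rs@[7:5]=0x6 ⇒ $6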